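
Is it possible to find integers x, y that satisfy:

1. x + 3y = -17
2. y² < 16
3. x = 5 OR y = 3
Yes

Take x = -26, y = 3. Substituting into each constraint:
  (1) (-26) + 3(3) = -17 ✓
  (2) y² = (3)² = 9, and 9 < 16 ✓
  (3) y = 3, target 3 ✓ (second branch holds)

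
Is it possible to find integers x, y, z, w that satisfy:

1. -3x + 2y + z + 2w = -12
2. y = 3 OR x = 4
Yes

Take x = 4, y = 0, z = 0, w = 0. Substituting into each constraint:
  (1) -3(4) + 2(0) + 0 + 2(0) = -12 ✓
  (2) x = 4, target 4 ✓ (second branch holds)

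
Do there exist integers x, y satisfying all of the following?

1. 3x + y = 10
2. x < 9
Yes

Take x = 3, y = 1. Substituting into each constraint:
  (1) 3(3) + 1 = 10 ✓
  (2) 3 < 9 ✓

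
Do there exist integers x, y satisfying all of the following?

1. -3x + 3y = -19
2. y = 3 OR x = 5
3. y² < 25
No

Even the single constraint (-3x + 3y = -19) is infeasible over the integers.

  - -3x + 3y = -19: every term on the left is divisible by 3, so the LHS ≡ 0 (mod 3), but the RHS -19 is not — no integer solution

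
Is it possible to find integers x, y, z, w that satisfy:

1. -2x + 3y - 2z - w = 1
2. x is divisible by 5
Yes

Take x = 0, y = 0, z = 0, w = -1. Substituting into each constraint:
  (1) -2(0) + 3(0) - 2(0) + 1 = 1 ✓
  (2) 0 = 5 × 0, remainder 0 ✓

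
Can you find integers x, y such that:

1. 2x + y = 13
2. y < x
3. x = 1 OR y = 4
No

The full constraint system is jointly infeasible over the integers. Each constraint and what it forces:

  - 2x + y = 13: is a linear equation tying the variables together
  - y < x: bounds one variable relative to another variable
  - x = 1 OR y = 4: forces a choice: either x = 1 or y = 4

Split on the disjunction (x = 1 OR y = 4):
  • If x = 1: the equation forces y = 11, giving (x, y) = (1, 11), which violates x > y.
  • If y = 4: with y = 4, every remaining term of the linear equation is divisible by 2, so the left side is ≡ 0 (mod 2); but the right side 9 ≡ 1 (mod 2). No integers can satisfy it.
Both branches are infeasible, so the system has no integer solution.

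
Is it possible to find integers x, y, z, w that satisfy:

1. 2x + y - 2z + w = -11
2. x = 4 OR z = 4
Yes

Take x = 0, y = 0, z = 4, w = -3. Substituting into each constraint:
  (1) 2(0) + 0 - 2(4) + (-3) = -11 ✓
  (2) z = 4, target 4 ✓ (second branch holds)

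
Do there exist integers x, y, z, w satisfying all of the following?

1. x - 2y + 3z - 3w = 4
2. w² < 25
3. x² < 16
Yes

Take x = 0, y = -2, z = 0, w = 0. Substituting into each constraint:
  (1) 0 - 2(-2) + 3(0) - 3(0) = 4 ✓
  (2) w² = (0)² = 0, and 0 < 25 ✓
  (3) x² = (0)² = 0, and 0 < 16 ✓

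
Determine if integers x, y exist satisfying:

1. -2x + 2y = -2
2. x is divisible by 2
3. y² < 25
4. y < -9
No

A contradictory subset is {y² < 25, y < -9}. No integer assignment can satisfy these jointly:

  - y² < 25: restricts y to |y| ≤ 4
  - y < -9: bounds one variable relative to a constant

Direct contradiction: the bounds on y require y ≥ -4 and y ≤ -10 simultaneously, which is empty.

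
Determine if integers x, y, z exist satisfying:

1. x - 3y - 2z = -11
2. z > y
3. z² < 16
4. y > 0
Yes

Take x = -4, y = 1, z = 2. Substituting into each constraint:
  (1) (-4) - 3(1) - 2(2) = -11 ✓
  (2) 2 > 1 ✓
  (3) z² = (2)² = 4, and 4 < 16 ✓
  (4) 1 > 0 ✓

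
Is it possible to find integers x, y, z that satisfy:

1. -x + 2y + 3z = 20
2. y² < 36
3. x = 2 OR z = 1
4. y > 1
Yes

Take x = -11, y = 3, z = 1. Substituting into each constraint:
  (1) 11 + 2(3) + 3(1) = 20 ✓
  (2) y² = (3)² = 9, and 9 < 36 ✓
  (3) z = 1, target 1 ✓ (second branch holds)
  (4) 3 > 1 ✓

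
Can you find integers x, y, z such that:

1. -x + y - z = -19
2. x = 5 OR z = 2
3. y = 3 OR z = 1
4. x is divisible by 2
Yes

Take x = 20, y = 3, z = 2. Substituting into each constraint:
  (1) (-20) + 3 + (-2) = -19 ✓
  (2) z = 2, target 2 ✓ (second branch holds)
  (3) y = 3, target 3 ✓ (first branch holds)
  (4) 20 = 2 × 10, remainder 0 ✓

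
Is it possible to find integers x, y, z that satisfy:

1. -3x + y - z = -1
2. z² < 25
Yes

Take x = 1, y = 2, z = 0. Substituting into each constraint:
  (1) -3(1) + 2 + 0 = -1 ✓
  (2) z² = (0)² = 0, and 0 < 25 ✓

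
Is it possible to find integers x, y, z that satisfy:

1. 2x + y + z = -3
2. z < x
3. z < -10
Yes

Take x = 0, y = 8, z = -11. Substituting into each constraint:
  (1) 2(0) + 8 + (-11) = -3 ✓
  (2) -11 < 0 ✓
  (3) -11 < -10 ✓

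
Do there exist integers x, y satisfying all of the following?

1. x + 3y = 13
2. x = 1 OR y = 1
Yes

Take x = 10, y = 1. Substituting into each constraint:
  (1) 10 + 3(1) = 13 ✓
  (2) y = 1, target 1 ✓ (second branch holds)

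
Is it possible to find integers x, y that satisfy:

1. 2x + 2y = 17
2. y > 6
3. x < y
No

Even the single constraint (2x + 2y = 17) is infeasible over the integers.

  - 2x + 2y = 17: every term on the left is divisible by 2, so the LHS ≡ 0 (mod 2), but the RHS 17 is not — no integer solution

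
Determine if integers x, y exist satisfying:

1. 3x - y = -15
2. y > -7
Yes

Take x = -5, y = 0. Substituting into each constraint:
  (1) 3(-5) + 0 = -15 ✓
  (2) 0 > -7 ✓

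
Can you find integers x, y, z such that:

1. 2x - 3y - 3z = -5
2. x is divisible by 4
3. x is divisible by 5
Yes

Take x = -40, y = 5, z = -30. Substituting into each constraint:
  (1) 2(-40) - 3(5) - 3(-30) = -5 ✓
  (2) -40 = 4 × -10, remainder 0 ✓
  (3) -40 = 5 × -8, remainder 0 ✓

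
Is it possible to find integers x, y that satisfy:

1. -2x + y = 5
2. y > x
Yes

Take x = -2, y = 1. Substituting into each constraint:
  (1) -2(-2) + 1 = 5 ✓
  (2) 1 > -2 ✓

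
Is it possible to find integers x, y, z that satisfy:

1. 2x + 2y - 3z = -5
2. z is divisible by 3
Yes

Take x = 4, y = -2, z = 3. Substituting into each constraint:
  (1) 2(4) + 2(-2) - 3(3) = -5 ✓
  (2) 3 = 3 × 1, remainder 0 ✓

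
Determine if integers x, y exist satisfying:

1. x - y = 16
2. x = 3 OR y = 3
Yes

Take x = 3, y = -13. Substituting into each constraint:
  (1) 3 + 13 = 16 ✓
  (2) x = 3, target 3 ✓ (first branch holds)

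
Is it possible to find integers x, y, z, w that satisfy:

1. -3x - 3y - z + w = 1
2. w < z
Yes

Take x = -1, y = 0, z = 0, w = -2. Substituting into each constraint:
  (1) -3(-1) - 3(0) + 0 + (-2) = 1 ✓
  (2) -2 < 0 ✓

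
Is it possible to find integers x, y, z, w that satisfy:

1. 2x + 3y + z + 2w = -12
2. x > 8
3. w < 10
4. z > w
Yes

Take x = 10, y = -11, z = 1, w = 0. Substituting into each constraint:
  (1) 2(10) + 3(-11) + 1 + 2(0) = -12 ✓
  (2) 10 > 8 ✓
  (3) 0 < 10 ✓
  (4) 1 > 0 ✓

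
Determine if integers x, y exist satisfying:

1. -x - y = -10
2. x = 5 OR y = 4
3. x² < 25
No

The full constraint system is jointly infeasible over the integers. Each constraint and what it forces:

  - -x - y = -10: is a linear equation tying the variables together
  - x = 5 OR y = 4: forces a choice: either x = 5 or y = 4
  - x² < 25: restricts x to |x| ≤ 4

Split on the disjunction (x = 5 OR y = 4):
  • If x = 5: this contradicts x² < 25, which requires |x| ≤ 4.
  • If y = 4: the equation forces x = 6, but x² < 25 requires |x| ≤ 4.
Both branches are infeasible, so the system has no integer solution.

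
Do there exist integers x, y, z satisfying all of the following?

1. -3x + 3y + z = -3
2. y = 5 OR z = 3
Yes

Take x = 0, y = 5, z = -18. Substituting into each constraint:
  (1) -3(0) + 3(5) + (-18) = -3 ✓
  (2) y = 5, target 5 ✓ (first branch holds)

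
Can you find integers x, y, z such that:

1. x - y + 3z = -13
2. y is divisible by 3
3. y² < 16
Yes

Take x = -13, y = 0, z = 0. Substituting into each constraint:
  (1) (-13) + 0 + 3(0) = -13 ✓
  (2) 0 = 3 × 0, remainder 0 ✓
  (3) y² = (0)² = 0, and 0 < 16 ✓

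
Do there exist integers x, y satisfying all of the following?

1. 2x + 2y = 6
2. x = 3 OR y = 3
Yes

Take x = 3, y = 0. Substituting into each constraint:
  (1) 2(3) + 2(0) = 6 ✓
  (2) x = 3, target 3 ✓ (first branch holds)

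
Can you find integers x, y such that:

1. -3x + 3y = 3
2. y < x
No

The full constraint system is jointly infeasible over the integers. Each constraint and what it forces:

  - -3x + 3y = 3: is a linear equation tying the variables together
  - y < x: bounds one variable relative to another variable

From the equation, x − y = -1, i.e. x − y = -1; but x > y requires x − y ≥ 1. Contradiction.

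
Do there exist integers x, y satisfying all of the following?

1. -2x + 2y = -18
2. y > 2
Yes

Take x = 12, y = 3. Substituting into each constraint:
  (1) -2(12) + 2(3) = -18 ✓
  (2) 3 > 2 ✓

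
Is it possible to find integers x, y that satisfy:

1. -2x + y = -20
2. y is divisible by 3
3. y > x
Yes

Take x = 22, y = 24. Substituting into each constraint:
  (1) -2(22) + 24 = -20 ✓
  (2) 24 = 3 × 8, remainder 0 ✓
  (3) 24 > 22 ✓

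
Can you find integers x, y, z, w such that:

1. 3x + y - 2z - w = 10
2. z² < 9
Yes

Take x = 0, y = 0, z = 0, w = -10. Substituting into each constraint:
  (1) 3(0) + 0 - 2(0) + 10 = 10 ✓
  (2) z² = (0)² = 0, and 0 < 9 ✓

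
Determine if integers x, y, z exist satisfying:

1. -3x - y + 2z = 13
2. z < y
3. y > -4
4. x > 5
Yes

Take x = 6, y = 33, z = 32. Substituting into each constraint:
  (1) -3(6) + (-33) + 2(32) = 13 ✓
  (2) 32 < 33 ✓
  (3) 33 > -4 ✓
  (4) 6 > 5 ✓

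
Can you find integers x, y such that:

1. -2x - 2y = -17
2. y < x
No

Even the single constraint (-2x - 2y = -17) is infeasible over the integers.

  - -2x - 2y = -17: every term on the left is divisible by 2, so the LHS ≡ 0 (mod 2), but the RHS -17 is not — no integer solution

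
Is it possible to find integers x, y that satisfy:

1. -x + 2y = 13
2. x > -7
Yes

Take x = -5, y = 4. Substituting into each constraint:
  (1) 5 + 2(4) = 13 ✓
  (2) -5 > -7 ✓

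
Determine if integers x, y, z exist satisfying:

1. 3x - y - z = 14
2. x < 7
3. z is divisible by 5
Yes

Take x = 0, y = -14, z = 0. Substituting into each constraint:
  (1) 3(0) + 14 + 0 = 14 ✓
  (2) 0 < 7 ✓
  (3) 0 = 5 × 0, remainder 0 ✓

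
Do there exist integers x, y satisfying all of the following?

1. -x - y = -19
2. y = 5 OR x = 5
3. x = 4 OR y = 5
Yes

Take x = 14, y = 5. Substituting into each constraint:
  (1) (-14) + (-5) = -19 ✓
  (2) y = 5, target 5 ✓ (first branch holds)
  (3) y = 5, target 5 ✓ (second branch holds)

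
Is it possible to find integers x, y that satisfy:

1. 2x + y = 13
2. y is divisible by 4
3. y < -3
No

A contradictory subset is {2x + y = 13, y is divisible by 4}. No integer assignment can satisfy these jointly:

  - 2x + y = 13: is a linear equation tying the variables together
  - y is divisible by 4: restricts y to multiples of 4

Modular obstruction: writing y = 4y', every remaining term of the linear equation is divisible by 2, so the left side is ≡ 0 (mod 2); but the right side 13 ≡ 1 (mod 2). No integers can satisfy it.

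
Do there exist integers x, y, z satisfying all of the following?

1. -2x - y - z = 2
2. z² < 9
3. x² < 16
Yes

Take x = -1, y = 0, z = 0. Substituting into each constraint:
  (1) -2(-1) + 0 + 0 = 2 ✓
  (2) z² = (0)² = 0, and 0 < 9 ✓
  (3) x² = (-1)² = 1, and 1 < 16 ✓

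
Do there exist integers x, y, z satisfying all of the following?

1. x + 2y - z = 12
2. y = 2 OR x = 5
Yes

Take x = 5, y = 0, z = -7. Substituting into each constraint:
  (1) 5 + 2(0) + 7 = 12 ✓
  (2) x = 5, target 5 ✓ (second branch holds)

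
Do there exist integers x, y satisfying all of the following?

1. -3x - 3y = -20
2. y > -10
No

Even the single constraint (-3x - 3y = -20) is infeasible over the integers.

  - -3x - 3y = -20: every term on the left is divisible by 3, so the LHS ≡ 0 (mod 3), but the RHS -20 is not — no integer solution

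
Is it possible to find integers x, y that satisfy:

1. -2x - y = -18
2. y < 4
Yes

Take x = 9, y = 0. Substituting into each constraint:
  (1) -2(9) + 0 = -18 ✓
  (2) 0 < 4 ✓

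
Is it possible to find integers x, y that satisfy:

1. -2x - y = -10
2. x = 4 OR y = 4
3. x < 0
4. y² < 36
No

A contradictory subset is {-2x - y = -10, x = 4 OR y = 4, x < 0}. No integer assignment can satisfy these jointly:

  - -2x - y = -10: is a linear equation tying the variables together
  - x = 4 OR y = 4: forces a choice: either x = 4 or y = 4
  - x < 0: bounds one variable relative to a constant

Split on the disjunction (x = 4 OR y = 4):
  • If x = 4: this contradicts the bound x ≤ -1.
  • If y = 4: the equation forces x = 3, which contradicts the bound x ≤ -1.
Both branches are infeasible, so the system has no integer solution.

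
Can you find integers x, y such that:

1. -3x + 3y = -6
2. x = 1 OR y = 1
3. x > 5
No

The full constraint system is jointly infeasible over the integers. Each constraint and what it forces:

  - -3x + 3y = -6: is a linear equation tying the variables together
  - x = 1 OR y = 1: forces a choice: either x = 1 or y = 1
  - x > 5: bounds one variable relative to a constant

Split on the disjunction (x = 1 OR y = 1):
  • If x = 1: this contradicts the bound x ≥ 6.
  • If y = 1: the equation forces x = 3, which contradicts the bound x ≥ 6.
Both branches are infeasible, so the system has no integer solution.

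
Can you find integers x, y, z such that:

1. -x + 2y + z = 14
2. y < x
Yes

Take x = 0, y = -1, z = 16. Substituting into each constraint:
  (1) 0 + 2(-1) + 16 = 14 ✓
  (2) -1 < 0 ✓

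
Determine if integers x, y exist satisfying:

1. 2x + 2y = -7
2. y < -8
No

Even the single constraint (2x + 2y = -7) is infeasible over the integers.

  - 2x + 2y = -7: every term on the left is divisible by 2, so the LHS ≡ 0 (mod 2), but the RHS -7 is not — no integer solution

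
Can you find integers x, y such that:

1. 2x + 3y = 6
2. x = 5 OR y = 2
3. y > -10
Yes

Take x = 0, y = 2. Substituting into each constraint:
  (1) 2(0) + 3(2) = 6 ✓
  (2) y = 2, target 2 ✓ (second branch holds)
  (3) 2 > -10 ✓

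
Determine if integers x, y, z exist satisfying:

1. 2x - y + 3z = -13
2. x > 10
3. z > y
Yes

Take x = 11, y = -19, z = -18. Substituting into each constraint:
  (1) 2(11) + 19 + 3(-18) = -13 ✓
  (2) 11 > 10 ✓
  (3) -18 > -19 ✓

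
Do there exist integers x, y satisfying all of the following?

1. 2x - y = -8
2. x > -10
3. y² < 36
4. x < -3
Yes

Take x = -4, y = 0. Substituting into each constraint:
  (1) 2(-4) + 0 = -8 ✓
  (2) -4 > -10 ✓
  (3) y² = (0)² = 0, and 0 < 36 ✓
  (4) -4 < -3 ✓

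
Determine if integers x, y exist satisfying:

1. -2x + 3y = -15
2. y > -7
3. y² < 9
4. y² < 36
Yes

Take x = 9, y = 1. Substituting into each constraint:
  (1) -2(9) + 3(1) = -15 ✓
  (2) 1 > -7 ✓
  (3) y² = (1)² = 1, and 1 < 9 ✓
  (4) y² = (1)² = 1, and 1 < 36 ✓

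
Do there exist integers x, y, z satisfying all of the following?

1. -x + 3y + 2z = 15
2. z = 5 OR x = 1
Yes

Take x = -5, y = 0, z = 5. Substituting into each constraint:
  (1) 5 + 3(0) + 2(5) = 15 ✓
  (2) z = 5, target 5 ✓ (first branch holds)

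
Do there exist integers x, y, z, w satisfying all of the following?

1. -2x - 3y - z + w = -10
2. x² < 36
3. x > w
Yes

Take x = 1, y = 0, z = 8, w = 0. Substituting into each constraint:
  (1) -2(1) - 3(0) + (-8) + 0 = -10 ✓
  (2) x² = (1)² = 1, and 1 < 36 ✓
  (3) 1 > 0 ✓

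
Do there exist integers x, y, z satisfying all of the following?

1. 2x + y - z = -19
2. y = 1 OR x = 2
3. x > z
Yes

Take x = -21, y = 1, z = -22. Substituting into each constraint:
  (1) 2(-21) + 1 + 22 = -19 ✓
  (2) y = 1, target 1 ✓ (first branch holds)
  (3) -21 > -22 ✓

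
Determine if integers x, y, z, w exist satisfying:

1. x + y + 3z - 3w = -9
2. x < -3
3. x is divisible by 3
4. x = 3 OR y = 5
No

The full constraint system is jointly infeasible over the integers. Each constraint and what it forces:

  - x + y + 3z - 3w = -9: is a linear equation tying the variables together
  - x < -3: bounds one variable relative to a constant
  - x is divisible by 3: restricts x to multiples of 3
  - x = 3 OR y = 5: forces a choice: either x = 3 or y = 5

Split on the disjunction (x = 3 OR y = 5):
  • If x = 3: this contradicts the bound x ≤ -4.
  • If y = 5: with y = 5, writing x = 3x', every remaining term of the linear equation is divisible by 3, so the left side is ≡ 0 (mod 3); but the right side -14 ≡ 1 (mod 3). No integers can satisfy it.
Both branches are infeasible, so the system has no integer solution.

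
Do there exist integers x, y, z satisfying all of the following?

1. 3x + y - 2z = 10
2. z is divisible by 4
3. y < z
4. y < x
Yes

Take x = 4, y = -2, z = 0. Substituting into each constraint:
  (1) 3(4) + (-2) - 2(0) = 10 ✓
  (2) 0 = 4 × 0, remainder 0 ✓
  (3) -2 < 0 ✓
  (4) -2 < 4 ✓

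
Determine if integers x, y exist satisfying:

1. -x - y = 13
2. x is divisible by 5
Yes

Take x = 0, y = -13. Substituting into each constraint:
  (1) 0 + 13 = 13 ✓
  (2) 0 = 5 × 0, remainder 0 ✓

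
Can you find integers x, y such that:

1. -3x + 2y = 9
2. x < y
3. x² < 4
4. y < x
No

A contradictory subset is {x < y, y < x}. No integer assignment can satisfy these jointly:

  - x < y: bounds one variable relative to another variable
  - y < x: bounds one variable relative to another variable

Direct contradiction: y > x and x > y cannot both hold.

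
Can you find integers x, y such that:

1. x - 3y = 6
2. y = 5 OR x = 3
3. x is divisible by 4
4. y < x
No

A contradictory subset is {x - 3y = 6, y = 5 OR x = 3, x is divisible by 4}. No integer assignment can satisfy these jointly:

  - x - 3y = 6: is a linear equation tying the variables together
  - y = 5 OR x = 3: forces a choice: either y = 5 or x = 3
  - x is divisible by 4: restricts x to multiples of 4

Split on the disjunction (y = 5 OR x = 3):
  • If y = 5: with y = 5, writing x = 4x', every remaining term of the linear equation is divisible by 4, so the left side is ≡ 0 (mod 4); but the right side 21 ≡ 1 (mod 4). No integers can satisfy it.
  • If x = 3: this contradicts the divisibility constraint — 3 is not a multiple of 4.
Both branches are infeasible, so the system has no integer solution.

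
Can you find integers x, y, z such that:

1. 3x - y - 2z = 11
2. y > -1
Yes

Take x = 1, y = 0, z = -4. Substituting into each constraint:
  (1) 3(1) + 0 - 2(-4) = 11 ✓
  (2) 0 > -1 ✓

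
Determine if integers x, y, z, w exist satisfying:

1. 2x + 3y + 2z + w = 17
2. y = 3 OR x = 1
Yes

Take x = 1, y = 0, z = 7, w = 1. Substituting into each constraint:
  (1) 2(1) + 3(0) + 2(7) + 1 = 17 ✓
  (2) x = 1, target 1 ✓ (second branch holds)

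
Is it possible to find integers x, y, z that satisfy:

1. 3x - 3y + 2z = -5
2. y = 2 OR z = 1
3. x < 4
Yes

Take x = 1, y = 2, z = -1. Substituting into each constraint:
  (1) 3(1) - 3(2) + 2(-1) = -5 ✓
  (2) y = 2, target 2 ✓ (first branch holds)
  (3) 1 < 4 ✓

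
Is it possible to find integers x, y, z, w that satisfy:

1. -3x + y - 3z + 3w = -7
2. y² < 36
Yes

Take x = 0, y = 2, z = 0, w = -3. Substituting into each constraint:
  (1) -3(0) + 2 - 3(0) + 3(-3) = -7 ✓
  (2) y² = (2)² = 4, and 4 < 36 ✓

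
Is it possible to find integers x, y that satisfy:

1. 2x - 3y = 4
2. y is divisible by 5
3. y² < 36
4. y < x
Yes

Take x = 2, y = 0. Substituting into each constraint:
  (1) 2(2) - 3(0) = 4 ✓
  (2) 0 = 5 × 0, remainder 0 ✓
  (3) y² = (0)² = 0, and 0 < 36 ✓
  (4) 0 < 2 ✓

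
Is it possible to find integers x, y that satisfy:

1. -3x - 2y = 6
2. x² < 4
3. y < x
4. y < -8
No

A contradictory subset is {-3x - 2y = 6, x² < 4, y < -8}. No integer assignment can satisfy these jointly:

  - -3x - 2y = 6: is a linear equation tying the variables together
  - x² < 4: restricts x to |x| ≤ 1
  - y < -8: bounds one variable relative to a constant

Range argument: with x ∈ [-1, 1], y ∈ [−∞, -9], the left side of the equation is at least 15, but the right side is 6 < 15. No integer solution exists.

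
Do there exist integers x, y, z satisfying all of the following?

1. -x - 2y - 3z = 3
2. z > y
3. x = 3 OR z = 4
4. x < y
Yes

Take x = -21, y = 3, z = 4. Substituting into each constraint:
  (1) 21 - 2(3) - 3(4) = 3 ✓
  (2) 4 > 3 ✓
  (3) z = 4, target 4 ✓ (second branch holds)
  (4) -21 < 3 ✓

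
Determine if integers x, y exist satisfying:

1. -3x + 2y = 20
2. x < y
Yes

Take x = -6, y = 1. Substituting into each constraint:
  (1) -3(-6) + 2(1) = 20 ✓
  (2) -6 < 1 ✓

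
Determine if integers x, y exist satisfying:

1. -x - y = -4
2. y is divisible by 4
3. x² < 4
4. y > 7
No

A contradictory subset is {-x - y = -4, x² < 4, y > 7}. No integer assignment can satisfy these jointly:

  - -x - y = -4: is a linear equation tying the variables together
  - x² < 4: restricts x to |x| ≤ 1
  - y > 7: bounds one variable relative to a constant

Range argument: with x ∈ [-1, 1], y ∈ [8, ∞], the left side of the equation is at most -7, but the right side is -4 > -7. No integer solution exists.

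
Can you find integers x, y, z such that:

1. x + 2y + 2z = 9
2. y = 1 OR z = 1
Yes

Take x = 7, y = 1, z = 0. Substituting into each constraint:
  (1) 7 + 2(1) + 2(0) = 9 ✓
  (2) y = 1, target 1 ✓ (first branch holds)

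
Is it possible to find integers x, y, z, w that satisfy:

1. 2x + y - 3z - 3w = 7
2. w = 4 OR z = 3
Yes

Take x = 9, y = 1, z = 0, w = 4. Substituting into each constraint:
  (1) 2(9) + 1 - 3(0) - 3(4) = 7 ✓
  (2) w = 4, target 4 ✓ (first branch holds)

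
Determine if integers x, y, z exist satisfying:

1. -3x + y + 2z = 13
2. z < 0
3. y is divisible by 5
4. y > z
Yes

Take x = -5, y = 0, z = -1. Substituting into each constraint:
  (1) -3(-5) + 0 + 2(-1) = 13 ✓
  (2) -1 < 0 ✓
  (3) 0 = 5 × 0, remainder 0 ✓
  (4) 0 > -1 ✓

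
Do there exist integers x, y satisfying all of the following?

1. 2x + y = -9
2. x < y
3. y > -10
Yes

Take x = -4, y = -1. Substituting into each constraint:
  (1) 2(-4) + (-1) = -9 ✓
  (2) -4 < -1 ✓
  (3) -1 > -10 ✓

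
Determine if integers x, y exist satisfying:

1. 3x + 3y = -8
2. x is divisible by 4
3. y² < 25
No

Even the single constraint (3x + 3y = -8) is infeasible over the integers.

  - 3x + 3y = -8: every term on the left is divisible by 3, so the LHS ≡ 0 (mod 3), but the RHS -8 is not — no integer solution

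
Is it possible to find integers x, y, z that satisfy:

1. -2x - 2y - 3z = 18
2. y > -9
Yes

Take x = 0, y = 0, z = -6. Substituting into each constraint:
  (1) -2(0) - 2(0) - 3(-6) = 18 ✓
  (2) 0 > -9 ✓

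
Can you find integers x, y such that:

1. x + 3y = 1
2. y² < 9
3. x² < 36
Yes

Take x = 1, y = 0. Substituting into each constraint:
  (1) 1 + 3(0) = 1 ✓
  (2) y² = (0)² = 0, and 0 < 9 ✓
  (3) x² = (1)² = 1, and 1 < 36 ✓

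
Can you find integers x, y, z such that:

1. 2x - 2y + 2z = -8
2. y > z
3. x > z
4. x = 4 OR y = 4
Yes

Take x = 1, y = 4, z = -1. Substituting into each constraint:
  (1) 2(1) - 2(4) + 2(-1) = -8 ✓
  (2) 4 > -1 ✓
  (3) 1 > -1 ✓
  (4) y = 4, target 4 ✓ (second branch holds)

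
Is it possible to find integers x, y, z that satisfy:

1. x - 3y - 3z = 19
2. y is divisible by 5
Yes

Take x = 1, y = 0, z = -6. Substituting into each constraint:
  (1) 1 - 3(0) - 3(-6) = 19 ✓
  (2) 0 = 5 × 0, remainder 0 ✓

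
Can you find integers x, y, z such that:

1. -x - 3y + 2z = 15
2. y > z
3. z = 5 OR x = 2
Yes

Take x = 2, y = -19, z = -20. Substituting into each constraint:
  (1) (-2) - 3(-19) + 2(-20) = 15 ✓
  (2) -19 > -20 ✓
  (3) x = 2, target 2 ✓ (second branch holds)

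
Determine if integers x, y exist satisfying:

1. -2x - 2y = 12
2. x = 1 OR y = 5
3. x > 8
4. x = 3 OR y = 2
No

A contradictory subset is {-2x - 2y = 12, x = 1 OR y = 5, x > 8}. No integer assignment can satisfy these jointly:

  - -2x - 2y = 12: is a linear equation tying the variables together
  - x = 1 OR y = 5: forces a choice: either x = 1 or y = 5
  - x > 8: bounds one variable relative to a constant

Split on the disjunction (x = 1 OR y = 5):
  • If x = 1: this contradicts the bound x ≥ 9.
  • If y = 5: the equation forces x = -11, which contradicts the bound x ≥ 9.
Both branches are infeasible, so the system has no integer solution.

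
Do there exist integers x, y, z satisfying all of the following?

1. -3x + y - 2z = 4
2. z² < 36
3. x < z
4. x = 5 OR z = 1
Yes

Take x = 0, y = 6, z = 1. Substituting into each constraint:
  (1) -3(0) + 6 - 2(1) = 4 ✓
  (2) z² = (1)² = 1, and 1 < 36 ✓
  (3) 0 < 1 ✓
  (4) z = 1, target 1 ✓ (second branch holds)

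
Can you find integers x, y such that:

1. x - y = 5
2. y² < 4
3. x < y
No

A contradictory subset is {x - y = 5, x < y}. No integer assignment can satisfy these jointly:

  - x - y = 5: is a linear equation tying the variables together
  - x < y: bounds one variable relative to another variable

From the equation, x − y = 5, i.e. y − x = -5; but y > x requires y − x ≥ 1. Contradiction.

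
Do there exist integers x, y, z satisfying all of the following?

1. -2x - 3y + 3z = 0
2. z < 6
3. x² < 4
Yes

Take x = 0, y = 0, z = 0. Substituting into each constraint:
  (1) -2(0) - 3(0) + 3(0) = 0 ✓
  (2) 0 < 6 ✓
  (3) x² = (0)² = 0, and 0 < 4 ✓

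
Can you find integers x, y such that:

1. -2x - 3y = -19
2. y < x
Yes

Take x = 5, y = 3. Substituting into each constraint:
  (1) -2(5) - 3(3) = -19 ✓
  (2) 3 < 5 ✓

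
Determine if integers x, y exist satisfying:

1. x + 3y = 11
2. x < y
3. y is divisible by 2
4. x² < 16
Yes

Take x = -1, y = 4. Substituting into each constraint:
  (1) (-1) + 3(4) = 11 ✓
  (2) -1 < 4 ✓
  (3) 4 = 2 × 2, remainder 0 ✓
  (4) x² = (-1)² = 1, and 1 < 16 ✓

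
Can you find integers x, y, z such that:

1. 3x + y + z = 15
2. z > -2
Yes

Take x = 5, y = 0, z = 0. Substituting into each constraint:
  (1) 3(5) + 0 + 0 = 15 ✓
  (2) 0 > -2 ✓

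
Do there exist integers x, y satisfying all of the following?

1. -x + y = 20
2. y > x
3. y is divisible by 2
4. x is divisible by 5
Yes

Take x = -20, y = 0. Substituting into each constraint:
  (1) 20 + 0 = 20 ✓
  (2) 0 > -20 ✓
  (3) 0 = 2 × 0, remainder 0 ✓
  (4) -20 = 5 × -4, remainder 0 ✓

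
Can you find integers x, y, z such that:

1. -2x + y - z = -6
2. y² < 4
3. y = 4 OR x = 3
Yes

Take x = 3, y = 0, z = 0. Substituting into each constraint:
  (1) -2(3) + 0 + 0 = -6 ✓
  (2) y² = (0)² = 0, and 0 < 4 ✓
  (3) x = 3, target 3 ✓ (second branch holds)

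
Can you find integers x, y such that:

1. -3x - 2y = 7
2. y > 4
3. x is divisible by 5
Yes

Take x = -15, y = 19. Substituting into each constraint:
  (1) -3(-15) - 2(19) = 7 ✓
  (2) 19 > 4 ✓
  (3) -15 = 5 × -3, remainder 0 ✓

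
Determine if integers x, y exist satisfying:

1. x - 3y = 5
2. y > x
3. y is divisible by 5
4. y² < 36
Yes

Take x = -10, y = -5. Substituting into each constraint:
  (1) (-10) - 3(-5) = 5 ✓
  (2) -5 > -10 ✓
  (3) -5 = 5 × -1, remainder 0 ✓
  (4) y² = (-5)² = 25, and 25 < 36 ✓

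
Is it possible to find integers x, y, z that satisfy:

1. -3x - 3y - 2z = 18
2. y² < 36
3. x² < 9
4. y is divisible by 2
Yes

Take x = 2, y = 0, z = -12. Substituting into each constraint:
  (1) -3(2) - 3(0) - 2(-12) = 18 ✓
  (2) y² = (0)² = 0, and 0 < 36 ✓
  (3) x² = (2)² = 4, and 4 < 9 ✓
  (4) 0 = 2 × 0, remainder 0 ✓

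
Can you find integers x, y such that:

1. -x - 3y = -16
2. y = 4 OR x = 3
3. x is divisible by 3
No

The full constraint system is jointly infeasible over the integers. Each constraint and what it forces:

  - -x - 3y = -16: is a linear equation tying the variables together
  - y = 4 OR x = 3: forces a choice: either y = 4 or x = 3
  - x is divisible by 3: restricts x to multiples of 3

Modular obstruction: writing x = 3x', every remaining term of the linear equation is divisible by 3, so the left side is ≡ 0 (mod 3); but the right side -16 ≡ 2 (mod 3). No integers can satisfy it.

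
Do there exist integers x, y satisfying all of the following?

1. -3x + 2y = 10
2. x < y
Yes

Take x = -2, y = 2. Substituting into each constraint:
  (1) -3(-2) + 2(2) = 10 ✓
  (2) -2 < 2 ✓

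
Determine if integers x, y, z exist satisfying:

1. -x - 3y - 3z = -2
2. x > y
Yes

Take x = 2, y = 1, z = -1. Substituting into each constraint:
  (1) (-2) - 3(1) - 3(-1) = -2 ✓
  (2) 2 > 1 ✓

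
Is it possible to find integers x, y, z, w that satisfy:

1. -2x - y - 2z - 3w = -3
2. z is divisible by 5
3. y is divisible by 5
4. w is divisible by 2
Yes

Take x = 4, y = -5, z = 0, w = 0. Substituting into each constraint:
  (1) -2(4) + 5 - 2(0) - 3(0) = -3 ✓
  (2) 0 = 5 × 0, remainder 0 ✓
  (3) -5 = 5 × -1, remainder 0 ✓
  (4) 0 = 2 × 0, remainder 0 ✓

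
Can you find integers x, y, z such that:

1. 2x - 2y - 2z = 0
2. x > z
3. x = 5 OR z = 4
Yes

Take x = 5, y = 1, z = 4. Substituting into each constraint:
  (1) 2(5) - 2(1) - 2(4) = 0 ✓
  (2) 5 > 4 ✓
  (3) x = 5, target 5 ✓ (first branch holds)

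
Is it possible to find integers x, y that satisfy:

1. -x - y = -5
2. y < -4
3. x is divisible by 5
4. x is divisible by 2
Yes

Take x = 10, y = -5. Substituting into each constraint:
  (1) (-10) + 5 = -5 ✓
  (2) -5 < -4 ✓
  (3) 10 = 5 × 2, remainder 0 ✓
  (4) 10 = 2 × 5, remainder 0 ✓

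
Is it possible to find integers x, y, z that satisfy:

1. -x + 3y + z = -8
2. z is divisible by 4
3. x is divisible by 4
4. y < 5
Yes

Take x = 8, y = 0, z = 0. Substituting into each constraint:
  (1) (-8) + 3(0) + 0 = -8 ✓
  (2) 0 = 4 × 0, remainder 0 ✓
  (3) 8 = 4 × 2, remainder 0 ✓
  (4) 0 < 5 ✓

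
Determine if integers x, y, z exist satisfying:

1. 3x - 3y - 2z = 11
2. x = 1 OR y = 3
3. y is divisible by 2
Yes

Take x = 1, y = 4, z = -10. Substituting into each constraint:
  (1) 3(1) - 3(4) - 2(-10) = 11 ✓
  (2) x = 1, target 1 ✓ (first branch holds)
  (3) 4 = 2 × 2, remainder 0 ✓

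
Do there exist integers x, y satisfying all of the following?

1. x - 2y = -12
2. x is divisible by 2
Yes

Take x = 0, y = 6. Substituting into each constraint:
  (1) 0 - 2(6) = -12 ✓
  (2) 0 = 2 × 0, remainder 0 ✓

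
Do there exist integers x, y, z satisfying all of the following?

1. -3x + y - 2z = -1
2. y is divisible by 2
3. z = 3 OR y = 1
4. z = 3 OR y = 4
Yes

Take x = -3, y = -4, z = 3. Substituting into each constraint:
  (1) -3(-3) + (-4) - 2(3) = -1 ✓
  (2) -4 = 2 × -2, remainder 0 ✓
  (3) z = 3, target 3 ✓ (first branch holds)
  (4) z = 3, target 3 ✓ (first branch holds)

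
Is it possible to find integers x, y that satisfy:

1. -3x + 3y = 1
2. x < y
No

Even the single constraint (-3x + 3y = 1) is infeasible over the integers.

  - -3x + 3y = 1: every term on the left is divisible by 3, so the LHS ≡ 0 (mod 3), but the RHS 1 is not — no integer solution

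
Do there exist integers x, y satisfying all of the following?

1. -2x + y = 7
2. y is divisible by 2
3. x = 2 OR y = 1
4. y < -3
No

A contradictory subset is {-2x + y = 7, x = 2 OR y = 1, y < -3}. No integer assignment can satisfy these jointly:

  - -2x + y = 7: is a linear equation tying the variables together
  - x = 2 OR y = 1: forces a choice: either x = 2 or y = 1
  - y < -3: bounds one variable relative to a constant

Split on the disjunction (x = 2 OR y = 1):
  • If x = 2: the equation forces y = 11, which contradicts the bound y ≤ -4.
  • If y = 1: this contradicts the bound y ≤ -4.
Both branches are infeasible, so the system has no integer solution.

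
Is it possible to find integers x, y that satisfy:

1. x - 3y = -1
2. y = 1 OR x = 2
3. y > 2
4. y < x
No

A contradictory subset is {x - 3y = -1, y = 1 OR x = 2, y > 2}. No integer assignment can satisfy these jointly:

  - x - 3y = -1: is a linear equation tying the variables together
  - y = 1 OR x = 2: forces a choice: either y = 1 or x = 2
  - y > 2: bounds one variable relative to a constant

Split on the disjunction (y = 1 OR x = 2):
  • If y = 1: this contradicts the bound y ≥ 3.
  • If x = 2: the equation forces y = 1, which contradicts the bound y ≥ 3.
Both branches are infeasible, so the system has no integer solution.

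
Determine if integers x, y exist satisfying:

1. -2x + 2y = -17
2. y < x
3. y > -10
No

Even the single constraint (-2x + 2y = -17) is infeasible over the integers.

  - -2x + 2y = -17: every term on the left is divisible by 2, so the LHS ≡ 0 (mod 2), but the RHS -17 is not — no integer solution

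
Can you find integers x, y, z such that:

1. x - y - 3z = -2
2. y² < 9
Yes

Take x = -2, y = 0, z = 0. Substituting into each constraint:
  (1) (-2) + 0 - 3(0) = -2 ✓
  (2) y² = (0)² = 0, and 0 < 9 ✓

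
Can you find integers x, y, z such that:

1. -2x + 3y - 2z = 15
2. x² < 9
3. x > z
Yes

Take x = 2, y = 7, z = 1. Substituting into each constraint:
  (1) -2(2) + 3(7) - 2(1) = 15 ✓
  (2) x² = (2)² = 4, and 4 < 9 ✓
  (3) 2 > 1 ✓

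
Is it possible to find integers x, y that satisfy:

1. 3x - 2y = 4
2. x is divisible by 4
Yes

Take x = 0, y = -2. Substituting into each constraint:
  (1) 3(0) - 2(-2) = 4 ✓
  (2) 0 = 4 × 0, remainder 0 ✓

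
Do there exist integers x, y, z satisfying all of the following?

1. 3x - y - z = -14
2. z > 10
Yes

Take x = -1, y = 0, z = 11. Substituting into each constraint:
  (1) 3(-1) + 0 + (-11) = -14 ✓
  (2) 11 > 10 ✓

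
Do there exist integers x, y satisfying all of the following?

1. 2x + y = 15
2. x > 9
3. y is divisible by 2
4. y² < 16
No

A contradictory subset is {2x + y = 15, y is divisible by 2}. No integer assignment can satisfy these jointly:

  - 2x + y = 15: is a linear equation tying the variables together
  - y is divisible by 2: restricts y to multiples of 2

Modular obstruction: writing y = 2y', every remaining term of the linear equation is divisible by 2, so the left side is ≡ 0 (mod 2); but the right side 15 ≡ 1 (mod 2). No integers can satisfy it.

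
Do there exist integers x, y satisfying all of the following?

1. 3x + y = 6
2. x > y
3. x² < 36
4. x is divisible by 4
Yes

Take x = 4, y = -6. Substituting into each constraint:
  (1) 3(4) + (-6) = 6 ✓
  (2) 4 > -6 ✓
  (3) x² = (4)² = 16, and 16 < 36 ✓
  (4) 4 = 4 × 1, remainder 0 ✓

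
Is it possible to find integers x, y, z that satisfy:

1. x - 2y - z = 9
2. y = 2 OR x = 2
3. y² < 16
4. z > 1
Yes

Take x = 15, y = 2, z = 2. Substituting into each constraint:
  (1) 15 - 2(2) + (-2) = 9 ✓
  (2) y = 2, target 2 ✓ (first branch holds)
  (3) y² = (2)² = 4, and 4 < 16 ✓
  (4) 2 > 1 ✓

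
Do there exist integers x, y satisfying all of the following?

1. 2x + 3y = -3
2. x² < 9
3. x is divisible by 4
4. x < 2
Yes

Take x = 0, y = -1. Substituting into each constraint:
  (1) 2(0) + 3(-1) = -3 ✓
  (2) x² = (0)² = 0, and 0 < 9 ✓
  (3) 0 = 4 × 0, remainder 0 ✓
  (4) 0 < 2 ✓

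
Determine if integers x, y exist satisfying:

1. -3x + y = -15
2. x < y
Yes

Take x = 8, y = 9. Substituting into each constraint:
  (1) -3(8) + 9 = -15 ✓
  (2) 8 < 9 ✓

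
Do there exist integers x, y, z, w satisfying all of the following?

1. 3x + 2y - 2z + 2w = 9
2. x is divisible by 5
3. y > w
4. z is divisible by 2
Yes

Take x = 5, y = -1, z = 0, w = -2. Substituting into each constraint:
  (1) 3(5) + 2(-1) - 2(0) + 2(-2) = 9 ✓
  (2) 5 = 5 × 1, remainder 0 ✓
  (3) -1 > -2 ✓
  (4) 0 = 2 × 0, remainder 0 ✓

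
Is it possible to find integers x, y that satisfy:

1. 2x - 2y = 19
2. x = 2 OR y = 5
No

Even the single constraint (2x - 2y = 19) is infeasible over the integers.

  - 2x - 2y = 19: every term on the left is divisible by 2, so the LHS ≡ 0 (mod 2), but the RHS 19 is not — no integer solution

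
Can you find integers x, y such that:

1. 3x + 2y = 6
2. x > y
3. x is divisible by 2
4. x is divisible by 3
Yes

Take x = 6, y = -6. Substituting into each constraint:
  (1) 3(6) + 2(-6) = 6 ✓
  (2) 6 > -6 ✓
  (3) 6 = 2 × 3, remainder 0 ✓
  (4) 6 = 3 × 2, remainder 0 ✓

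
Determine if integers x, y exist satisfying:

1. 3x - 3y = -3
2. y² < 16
Yes

Take x = -1, y = 0. Substituting into each constraint:
  (1) 3(-1) - 3(0) = -3 ✓
  (2) y² = (0)² = 0, and 0 < 16 ✓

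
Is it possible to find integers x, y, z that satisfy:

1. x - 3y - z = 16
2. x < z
Yes

Take x = 0, y = -6, z = 2. Substituting into each constraint:
  (1) 0 - 3(-6) + (-2) = 16 ✓
  (2) 0 < 2 ✓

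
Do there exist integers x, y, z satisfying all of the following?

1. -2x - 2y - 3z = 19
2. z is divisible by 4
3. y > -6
No

A contradictory subset is {-2x - 2y - 3z = 19, z is divisible by 4}. No integer assignment can satisfy these jointly:

  - -2x - 2y - 3z = 19: is a linear equation tying the variables together
  - z is divisible by 4: restricts z to multiples of 4

Modular obstruction: writing z = 4z', every remaining term of the linear equation is divisible by 2, so the left side is ≡ 0 (mod 2); but the right side 19 ≡ 1 (mod 2). No integers can satisfy it.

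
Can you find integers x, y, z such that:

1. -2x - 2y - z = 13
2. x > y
Yes

Take x = 0, y = -1, z = -11. Substituting into each constraint:
  (1) -2(0) - 2(-1) + 11 = 13 ✓
  (2) 0 > -1 ✓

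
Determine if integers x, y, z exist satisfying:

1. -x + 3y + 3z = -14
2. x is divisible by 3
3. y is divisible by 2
No

A contradictory subset is {-x + 3y + 3z = -14, x is divisible by 3}. No integer assignment can satisfy these jointly:

  - -x + 3y + 3z = -14: is a linear equation tying the variables together
  - x is divisible by 3: restricts x to multiples of 3

Modular obstruction: writing x = 3x', every remaining term of the linear equation is divisible by 3, so the left side is ≡ 0 (mod 3); but the right side -14 ≡ 1 (mod 3). No integers can satisfy it.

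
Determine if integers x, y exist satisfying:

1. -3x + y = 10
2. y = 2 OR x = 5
Yes

Take x = 5, y = 25. Substituting into each constraint:
  (1) -3(5) + 25 = 10 ✓
  (2) x = 5, target 5 ✓ (second branch holds)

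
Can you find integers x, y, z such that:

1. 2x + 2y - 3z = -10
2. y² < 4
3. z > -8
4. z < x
Yes

Take x = 13, y = 0, z = 12. Substituting into each constraint:
  (1) 2(13) + 2(0) - 3(12) = -10 ✓
  (2) y² = (0)² = 0, and 0 < 4 ✓
  (3) 12 > -8 ✓
  (4) 12 < 13 ✓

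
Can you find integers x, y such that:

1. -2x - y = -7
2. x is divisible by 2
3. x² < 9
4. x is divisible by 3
Yes

Take x = 0, y = 7. Substituting into each constraint:
  (1) -2(0) + (-7) = -7 ✓
  (2) 0 = 2 × 0, remainder 0 ✓
  (3) x² = (0)² = 0, and 0 < 9 ✓
  (4) 0 = 3 × 0, remainder 0 ✓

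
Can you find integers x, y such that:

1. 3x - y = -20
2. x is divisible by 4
Yes

Take x = 0, y = 20. Substituting into each constraint:
  (1) 3(0) + (-20) = -20 ✓
  (2) 0 = 4 × 0, remainder 0 ✓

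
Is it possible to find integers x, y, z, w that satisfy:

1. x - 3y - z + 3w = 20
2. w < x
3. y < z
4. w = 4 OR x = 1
Yes

Take x = 1, y = -5, z = -4, w = 0. Substituting into each constraint:
  (1) 1 - 3(-5) + 4 + 3(0) = 20 ✓
  (2) 0 < 1 ✓
  (3) -5 < -4 ✓
  (4) x = 1, target 1 ✓ (second branch holds)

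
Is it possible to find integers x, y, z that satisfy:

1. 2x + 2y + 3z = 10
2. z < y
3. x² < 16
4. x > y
Yes

Take x = 3, y = 2, z = 0. Substituting into each constraint:
  (1) 2(3) + 2(2) + 3(0) = 10 ✓
  (2) 0 < 2 ✓
  (3) x² = (3)² = 9, and 9 < 16 ✓
  (4) 3 > 2 ✓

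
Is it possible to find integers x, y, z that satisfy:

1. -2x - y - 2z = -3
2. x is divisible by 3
Yes

Take x = 0, y = 3, z = 0. Substituting into each constraint:
  (1) -2(0) + (-3) - 2(0) = -3 ✓
  (2) 0 = 3 × 0, remainder 0 ✓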